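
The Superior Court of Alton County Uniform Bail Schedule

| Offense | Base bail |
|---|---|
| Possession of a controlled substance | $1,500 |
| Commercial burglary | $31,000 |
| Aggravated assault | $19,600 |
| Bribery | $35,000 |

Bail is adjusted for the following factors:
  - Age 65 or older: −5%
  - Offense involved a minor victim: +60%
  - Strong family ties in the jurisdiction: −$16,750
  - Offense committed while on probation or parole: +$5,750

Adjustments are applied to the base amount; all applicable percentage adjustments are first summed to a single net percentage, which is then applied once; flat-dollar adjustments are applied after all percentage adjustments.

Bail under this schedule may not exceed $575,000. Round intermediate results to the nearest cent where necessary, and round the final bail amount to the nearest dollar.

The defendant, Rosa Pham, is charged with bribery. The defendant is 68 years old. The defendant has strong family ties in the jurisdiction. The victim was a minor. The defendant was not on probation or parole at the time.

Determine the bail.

$37,500

Base amounts from the schedule: bribery $35,000.
Single charge. Combined base = $35,000.
Net percentage adjustment: −5% +60% = +55%. $35,000 × 1.55 = $54,250.
Strong family ties in the jurisdiction (−$16,750 flat): $54,250 − $16,750 = $37,500.
$37,500 is within the $575,000 maximum.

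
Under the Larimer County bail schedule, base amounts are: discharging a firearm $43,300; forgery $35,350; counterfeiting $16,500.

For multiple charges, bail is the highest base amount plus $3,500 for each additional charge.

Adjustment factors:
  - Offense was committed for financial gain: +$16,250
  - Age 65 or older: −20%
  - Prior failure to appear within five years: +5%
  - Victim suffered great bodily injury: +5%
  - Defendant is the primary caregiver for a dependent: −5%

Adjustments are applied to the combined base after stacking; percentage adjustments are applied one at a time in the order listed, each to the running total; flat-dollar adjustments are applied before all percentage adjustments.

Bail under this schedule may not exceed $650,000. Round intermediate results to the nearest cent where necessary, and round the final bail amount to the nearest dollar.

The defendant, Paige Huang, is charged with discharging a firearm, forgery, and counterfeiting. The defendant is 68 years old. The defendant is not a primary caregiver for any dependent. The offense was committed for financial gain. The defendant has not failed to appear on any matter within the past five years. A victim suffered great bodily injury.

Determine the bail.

$55,902

Base amounts from the schedule: discharging a firearm $43,300; forgery $35,350; counterfeiting $16,500.
Stacking rule: highest base plus $3,500 per additional charge. Highest is discharging a firearm at $43,300; 2 additional charges → +$7,000. Combined base = $50,300.
Offense was committed for financial gain (+$16,250 flat): $50,300 + $16,250 = $66,550.
Age 65 or older (−20%): $66,550 × 0.8 = $53,240.
Victim suffered great bodily injury (+5%): $53,240 × 1.05 = $55,902.
$55,902 is within the $650,000 maximum.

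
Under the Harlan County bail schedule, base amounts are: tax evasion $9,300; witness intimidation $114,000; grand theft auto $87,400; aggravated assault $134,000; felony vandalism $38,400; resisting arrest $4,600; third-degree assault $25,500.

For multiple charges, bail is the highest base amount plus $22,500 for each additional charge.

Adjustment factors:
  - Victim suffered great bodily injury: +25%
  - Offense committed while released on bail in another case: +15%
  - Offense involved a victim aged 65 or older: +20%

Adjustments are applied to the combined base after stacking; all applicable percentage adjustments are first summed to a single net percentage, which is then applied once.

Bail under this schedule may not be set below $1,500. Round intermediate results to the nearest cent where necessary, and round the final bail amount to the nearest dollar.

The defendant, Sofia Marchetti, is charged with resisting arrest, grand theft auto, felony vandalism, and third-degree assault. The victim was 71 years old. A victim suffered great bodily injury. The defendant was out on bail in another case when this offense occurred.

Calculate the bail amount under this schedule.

Base amounts from the schedule: resisting arrest $4,600; grand theft auto $87,400; felony vandalism $38,400; third-degree assault $25,500.
Stacking rule: highest base plus $22,500 per additional charge. Highest is grand theft auto at $87,400; 3 additional charges → +$67,500. Combined base = $154,900.
Net percentage adjustment: +25% +15% +20% = +60%. $154,900 × 1.6 = $247,840.
$247,840 is at or above the $1,500 minimum.

$247,840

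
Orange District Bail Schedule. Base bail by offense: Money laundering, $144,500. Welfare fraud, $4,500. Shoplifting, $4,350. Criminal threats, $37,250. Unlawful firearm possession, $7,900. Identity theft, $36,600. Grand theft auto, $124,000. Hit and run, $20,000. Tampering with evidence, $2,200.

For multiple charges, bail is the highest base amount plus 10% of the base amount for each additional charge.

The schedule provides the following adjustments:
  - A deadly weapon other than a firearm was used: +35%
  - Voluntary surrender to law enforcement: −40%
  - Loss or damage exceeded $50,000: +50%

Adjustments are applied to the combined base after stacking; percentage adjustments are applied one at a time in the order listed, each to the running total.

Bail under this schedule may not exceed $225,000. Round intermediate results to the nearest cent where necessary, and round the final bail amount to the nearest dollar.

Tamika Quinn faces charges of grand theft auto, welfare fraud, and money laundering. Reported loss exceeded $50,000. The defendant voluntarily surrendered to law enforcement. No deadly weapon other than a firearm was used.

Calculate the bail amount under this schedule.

Base amounts from the schedule: grand theft auto $124,000; welfare fraud $4,500; money laundering $144,500.
Stacking rule: highest base plus 10% of each additional charge. Highest is money laundering at $144,500. Additional: $124,000 × 10% = $12,400; $4,500 × 10% = $450. Combined base = $144,500 + $12,850 = $157,350.
Voluntary surrender to law enforcement (−40%): $157,350 × 0.6 = $94,410.
Loss or damage exceeded $50,000 (+50%): $94,410 × 1.5 = $141,615.
$141,615 is within the $225,000 maximum.

$141,615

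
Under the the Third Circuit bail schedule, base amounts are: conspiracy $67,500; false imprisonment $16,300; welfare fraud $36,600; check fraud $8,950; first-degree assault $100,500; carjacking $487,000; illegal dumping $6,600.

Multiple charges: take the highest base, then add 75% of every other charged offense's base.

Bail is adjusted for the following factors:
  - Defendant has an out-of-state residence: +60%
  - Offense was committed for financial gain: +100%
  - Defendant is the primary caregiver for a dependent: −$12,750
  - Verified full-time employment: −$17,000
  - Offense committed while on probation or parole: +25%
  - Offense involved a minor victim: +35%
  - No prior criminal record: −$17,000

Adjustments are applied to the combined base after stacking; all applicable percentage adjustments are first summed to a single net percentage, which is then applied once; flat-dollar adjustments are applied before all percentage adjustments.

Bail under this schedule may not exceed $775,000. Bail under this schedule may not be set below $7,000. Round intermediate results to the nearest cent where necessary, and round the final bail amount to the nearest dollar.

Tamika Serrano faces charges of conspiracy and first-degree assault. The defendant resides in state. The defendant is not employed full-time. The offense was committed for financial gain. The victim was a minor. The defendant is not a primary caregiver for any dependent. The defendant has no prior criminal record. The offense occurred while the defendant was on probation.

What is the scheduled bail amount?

$348,725

Base amounts from the schedule: conspiracy $67,500; first-degree assault $100,500.
Stacking rule: highest base plus 75% of each additional charge. Highest is first-degree assault at $100,500. Additional: $67,500 × 75% = $50,625. Combined base = $100,500 + $50,625 = $151,125.
No prior criminal record (−$17,000 flat): $151,125 − $17,000 = $134,125.
Net percentage adjustment: +100% +25% +35% = +160%. $134,125 × 2.6 = $348,725.
$348,725 is within the $775,000 maximum.
$348,725 is at or above the $7,000 minimum.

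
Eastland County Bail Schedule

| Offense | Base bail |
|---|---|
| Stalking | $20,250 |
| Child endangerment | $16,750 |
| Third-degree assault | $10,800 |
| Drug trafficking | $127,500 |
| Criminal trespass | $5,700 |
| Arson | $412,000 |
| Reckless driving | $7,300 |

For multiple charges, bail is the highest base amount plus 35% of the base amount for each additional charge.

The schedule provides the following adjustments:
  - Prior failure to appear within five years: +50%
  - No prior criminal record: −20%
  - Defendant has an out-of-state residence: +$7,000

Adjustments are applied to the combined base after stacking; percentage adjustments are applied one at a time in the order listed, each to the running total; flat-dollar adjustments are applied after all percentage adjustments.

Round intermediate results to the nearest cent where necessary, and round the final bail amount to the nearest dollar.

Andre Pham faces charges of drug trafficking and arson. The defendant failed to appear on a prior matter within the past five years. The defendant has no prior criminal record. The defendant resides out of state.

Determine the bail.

$554,950

Base amounts from the schedule: drug trafficking $127,500; arson $412,000.
Stacking rule: highest base plus 35% of each additional charge. Highest is arson at $412,000. Additional: $127,500 × 35% = $44,625. Combined base = $412,000 + $44,625 = $456,625.
Prior failure to appear within five years (+50%): $456,625 × 1.5 = $684,937.50.
No prior criminal record (−20%): $684,937.50 × 0.8 = $547,950.
Defendant has an out-of-state residence (+$7,000 flat): $547,950 + $7,000 = $554,950.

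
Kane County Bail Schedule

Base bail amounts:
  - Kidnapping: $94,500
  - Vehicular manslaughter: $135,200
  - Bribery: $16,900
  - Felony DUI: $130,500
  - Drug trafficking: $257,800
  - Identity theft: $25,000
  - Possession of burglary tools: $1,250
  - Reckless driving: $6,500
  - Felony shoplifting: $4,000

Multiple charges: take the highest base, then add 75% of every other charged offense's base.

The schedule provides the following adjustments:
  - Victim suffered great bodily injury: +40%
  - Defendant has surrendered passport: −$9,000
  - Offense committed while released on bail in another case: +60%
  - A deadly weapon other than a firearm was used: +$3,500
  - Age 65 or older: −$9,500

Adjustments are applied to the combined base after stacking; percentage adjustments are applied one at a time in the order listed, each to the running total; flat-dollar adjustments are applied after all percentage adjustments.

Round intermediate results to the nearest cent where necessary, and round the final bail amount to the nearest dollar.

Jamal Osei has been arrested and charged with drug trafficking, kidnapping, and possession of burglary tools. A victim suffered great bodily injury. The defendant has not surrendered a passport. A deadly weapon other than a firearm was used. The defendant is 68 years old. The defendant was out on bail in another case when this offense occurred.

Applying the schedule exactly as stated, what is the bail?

$732,332

Base amounts from the schedule: drug trafficking $257,800; kidnapping $94,500; possession of burglary tools $1,250.
Stacking rule: highest base plus 75% of each additional charge. Highest is drug trafficking at $257,800. Additional: $94,500 × 75% = $70,875; $1,250 × 75% = $937.50. Combined base = $257,800 + $71,812.50 = $329,612.50.
Victim suffered great bodily injury (+40%): $329,612.50 × 1.4 = $461,457.50.
Offense committed while released on bail in another case (+60%): $461,457.50 × 1.6 = $738,332.
A deadly weapon other than a firearm was used (+$3,500 flat): $738,332 + $3,500 = $741,832.
Age 65 or older (−$9,500 flat): $741,832 − $9,500 = $732,332.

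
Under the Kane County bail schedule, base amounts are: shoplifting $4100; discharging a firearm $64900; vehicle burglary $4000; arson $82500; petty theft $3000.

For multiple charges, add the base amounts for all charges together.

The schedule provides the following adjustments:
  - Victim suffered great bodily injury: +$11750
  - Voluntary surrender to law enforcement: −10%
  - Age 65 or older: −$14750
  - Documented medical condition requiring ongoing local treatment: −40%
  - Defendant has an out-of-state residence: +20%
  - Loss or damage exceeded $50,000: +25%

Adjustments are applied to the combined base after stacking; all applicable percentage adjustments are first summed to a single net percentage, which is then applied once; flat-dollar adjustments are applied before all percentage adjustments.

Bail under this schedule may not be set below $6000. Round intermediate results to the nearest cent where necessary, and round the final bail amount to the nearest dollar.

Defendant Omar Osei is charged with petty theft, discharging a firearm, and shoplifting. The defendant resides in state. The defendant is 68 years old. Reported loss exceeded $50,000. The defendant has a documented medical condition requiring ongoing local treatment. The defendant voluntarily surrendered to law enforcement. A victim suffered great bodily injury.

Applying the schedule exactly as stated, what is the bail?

$51750

Base amounts from the schedule: petty theft $3000; discharging a firearm $64900; shoplifting $4100.
Stacking rule: sum of all bases. $3000 + $64900 + $4100 = $72000.
Victim suffered great bodily injury (+$11750 flat): $72000 + $11750 = $83750.
Age 65 or older (−$14750 flat): $83750 − $14750 = $69000.
Net percentage adjustment: −10% −40% +25% = −25%. $69000 × 0.75 = $51750.
$51750 is at or above the $6000 minimum.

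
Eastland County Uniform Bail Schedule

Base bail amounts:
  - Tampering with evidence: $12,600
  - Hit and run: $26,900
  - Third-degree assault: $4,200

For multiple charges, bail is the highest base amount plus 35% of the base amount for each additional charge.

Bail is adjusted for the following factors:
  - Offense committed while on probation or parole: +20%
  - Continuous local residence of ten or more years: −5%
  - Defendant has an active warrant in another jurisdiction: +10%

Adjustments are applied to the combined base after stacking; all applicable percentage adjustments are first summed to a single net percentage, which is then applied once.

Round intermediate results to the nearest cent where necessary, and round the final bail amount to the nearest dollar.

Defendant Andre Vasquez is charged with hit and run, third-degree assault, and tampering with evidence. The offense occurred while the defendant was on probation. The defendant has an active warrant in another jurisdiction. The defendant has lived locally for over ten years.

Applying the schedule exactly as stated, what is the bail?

Base amounts from the schedule: hit and run $26,900; third-degree assault $4,200; tampering with evidence $12,600.
Stacking rule: highest base plus 35% of each additional charge. Highest is hit and run at $26,900. Additional: $4,200 × 35% = $1,470; $12,600 × 35% = $4,410. Combined base = $26,900 + $5,880 = $32,780.
Net percentage adjustment: +20% −5% +10% = +25%. $32,780 × 1.25 = $40,975.

$40,975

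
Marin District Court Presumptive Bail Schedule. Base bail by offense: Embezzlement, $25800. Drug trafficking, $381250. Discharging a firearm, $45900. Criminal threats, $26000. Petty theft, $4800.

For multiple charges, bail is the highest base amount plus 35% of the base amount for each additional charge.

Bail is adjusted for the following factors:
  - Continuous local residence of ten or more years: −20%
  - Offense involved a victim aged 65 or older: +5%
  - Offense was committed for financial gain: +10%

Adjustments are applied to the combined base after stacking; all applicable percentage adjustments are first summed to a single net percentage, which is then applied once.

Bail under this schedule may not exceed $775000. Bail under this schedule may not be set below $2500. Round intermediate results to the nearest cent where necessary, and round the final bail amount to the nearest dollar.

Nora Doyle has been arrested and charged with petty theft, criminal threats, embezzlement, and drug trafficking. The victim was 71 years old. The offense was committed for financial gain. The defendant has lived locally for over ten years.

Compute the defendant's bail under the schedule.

$381007

Base amounts from the schedule: petty theft $4800; criminal threats $26000; embezzlement $25800; drug trafficking $381250.
Stacking rule: highest base plus 35% of each additional charge. Highest is drug trafficking at $381250. Additional: $4800 × 35% = $1680; $26000 × 35% = $9100; $25800 × 35% = $9030. Combined base = $381250 + $19810 = $401060.
Net percentage adjustment: −20% +5% +10% = −5%. $401060 × 0.95 = $381007.
$381007 is within the $775000 maximum.
$381007 is at or above the $2500 minimum.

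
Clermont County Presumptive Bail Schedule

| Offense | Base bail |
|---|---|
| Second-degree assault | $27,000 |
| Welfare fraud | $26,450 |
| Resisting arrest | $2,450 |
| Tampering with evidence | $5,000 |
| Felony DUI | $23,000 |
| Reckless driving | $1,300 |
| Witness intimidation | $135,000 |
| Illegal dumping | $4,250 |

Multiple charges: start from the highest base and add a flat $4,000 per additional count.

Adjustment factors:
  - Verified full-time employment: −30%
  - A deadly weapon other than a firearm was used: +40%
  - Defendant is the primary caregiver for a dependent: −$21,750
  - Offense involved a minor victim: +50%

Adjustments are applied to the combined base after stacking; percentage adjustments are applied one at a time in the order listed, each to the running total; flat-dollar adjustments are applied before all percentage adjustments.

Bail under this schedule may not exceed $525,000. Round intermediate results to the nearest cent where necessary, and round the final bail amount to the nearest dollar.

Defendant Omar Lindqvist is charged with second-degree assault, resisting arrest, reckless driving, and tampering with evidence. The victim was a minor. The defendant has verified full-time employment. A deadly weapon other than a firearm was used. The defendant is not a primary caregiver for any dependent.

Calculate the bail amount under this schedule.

$57,330

Base amounts from the schedule: second-degree assault $27,000; resisting arrest $2,450; reckless driving $1,300; tampering with evidence $5,000.
Stacking rule: highest base plus $4,000 per additional charge. Highest is second-degree assault at $27,000; 3 additional charges → +$12,000. Combined base = $39,000.
Verified full-time employment (−30%): $39,000 × 0.7 = $27,300.
A deadly weapon other than a firearm was used (+40%): $27,300 × 1.4 = $38,220.
Offense involved a minor victim (+50%): $38,220 × 1.5 = $57,330.
$57,330 is within the $525,000 maximum.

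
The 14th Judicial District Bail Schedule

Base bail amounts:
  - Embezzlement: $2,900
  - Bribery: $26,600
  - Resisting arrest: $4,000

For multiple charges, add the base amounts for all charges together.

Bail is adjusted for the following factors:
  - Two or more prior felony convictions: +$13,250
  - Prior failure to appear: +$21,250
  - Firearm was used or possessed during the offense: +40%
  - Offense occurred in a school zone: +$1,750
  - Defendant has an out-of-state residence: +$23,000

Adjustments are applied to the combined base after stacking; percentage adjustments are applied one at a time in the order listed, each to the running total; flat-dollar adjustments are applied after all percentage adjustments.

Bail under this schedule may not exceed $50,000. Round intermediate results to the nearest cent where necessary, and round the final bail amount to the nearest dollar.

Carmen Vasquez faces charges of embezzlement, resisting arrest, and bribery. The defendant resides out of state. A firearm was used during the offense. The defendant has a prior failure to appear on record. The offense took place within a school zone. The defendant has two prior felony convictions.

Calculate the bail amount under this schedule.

Base amounts from the schedule: embezzlement $2,900; resisting arrest $4,000; bribery $26,600.
Stacking rule: sum of all bases. $2,900 + $4,000 + $26,600 = $33,500.
Firearm was used or possessed during the offense (+40%): $33,500 × 1.4 = $46,900.
Two or more prior felony convictions (+$13,250 flat): $46,900 + $13,250 = $60,150.
Prior failure to appear (+$21,250 flat): $60,150 + $21,250 = $81,400.
Offense occurred in a school zone (+$1,750 flat): $81,400 + $1,750 = $83,150.
Defendant has an out-of-state residence (+$23,000 flat): $83,150 + $23,000 = $106,150.
Result $106,150 exceeds the maximum of $50,000; bail is capped at $50,000.

$50,000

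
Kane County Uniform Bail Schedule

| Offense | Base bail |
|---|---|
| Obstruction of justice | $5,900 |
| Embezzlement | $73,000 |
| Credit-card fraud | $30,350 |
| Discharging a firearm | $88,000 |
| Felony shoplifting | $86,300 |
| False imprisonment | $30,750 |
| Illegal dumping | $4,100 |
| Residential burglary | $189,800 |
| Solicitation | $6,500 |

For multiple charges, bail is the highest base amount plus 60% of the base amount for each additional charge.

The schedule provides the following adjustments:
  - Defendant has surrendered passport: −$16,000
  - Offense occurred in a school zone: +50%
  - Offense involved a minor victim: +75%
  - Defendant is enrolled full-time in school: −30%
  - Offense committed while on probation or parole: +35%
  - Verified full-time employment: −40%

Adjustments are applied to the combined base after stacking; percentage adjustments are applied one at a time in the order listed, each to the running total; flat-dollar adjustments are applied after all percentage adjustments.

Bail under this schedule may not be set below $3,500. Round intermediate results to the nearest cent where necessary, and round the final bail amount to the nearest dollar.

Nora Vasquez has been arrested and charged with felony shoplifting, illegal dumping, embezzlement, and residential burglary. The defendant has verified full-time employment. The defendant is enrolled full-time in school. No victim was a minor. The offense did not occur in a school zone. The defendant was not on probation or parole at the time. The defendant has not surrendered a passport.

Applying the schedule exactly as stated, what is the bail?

$120,893

Base amounts from the schedule: felony shoplifting $86,300; illegal dumping $4,100; embezzlement $73,000; residential burglary $189,800.
Stacking rule: highest base plus 60% of each additional charge. Highest is residential burglary at $189,800. Additional: $86,300 × 60% = $51,780; $4,100 × 60% = $2,460; $73,000 × 60% = $43,800. Combined base = $189,800 + $98,040 = $287,840.
Defendant is enrolled full-time in school (−30%): $287,840 × 0.7 = $201,488.
Verified full-time employment (−40%): $201,488 × 0.6 = $120,892.80.
$120,892.80 is at or above the $3,500 minimum.
Rounded to the nearest dollar: $120,893.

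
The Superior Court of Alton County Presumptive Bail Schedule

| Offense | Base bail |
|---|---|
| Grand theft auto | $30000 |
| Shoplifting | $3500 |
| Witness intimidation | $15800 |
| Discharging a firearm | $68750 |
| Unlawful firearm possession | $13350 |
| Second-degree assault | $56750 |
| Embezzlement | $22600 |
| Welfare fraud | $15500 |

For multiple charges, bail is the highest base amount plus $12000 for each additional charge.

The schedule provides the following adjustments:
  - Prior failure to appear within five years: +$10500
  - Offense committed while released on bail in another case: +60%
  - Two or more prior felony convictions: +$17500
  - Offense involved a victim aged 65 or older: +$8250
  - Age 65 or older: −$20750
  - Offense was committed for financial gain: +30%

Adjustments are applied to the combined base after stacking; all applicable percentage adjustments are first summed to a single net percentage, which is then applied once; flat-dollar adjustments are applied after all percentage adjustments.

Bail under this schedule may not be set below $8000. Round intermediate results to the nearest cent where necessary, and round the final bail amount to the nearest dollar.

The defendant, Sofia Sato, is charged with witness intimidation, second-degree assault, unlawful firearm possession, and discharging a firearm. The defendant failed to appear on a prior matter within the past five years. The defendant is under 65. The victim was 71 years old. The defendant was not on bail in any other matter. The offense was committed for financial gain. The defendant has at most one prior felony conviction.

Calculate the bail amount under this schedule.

Base amounts from the schedule: witness intimidation $15800; second-degree assault $56750; unlawful firearm possession $13350; discharging a firearm $68750.
Stacking rule: highest base plus $12000 per additional charge. Highest is discharging a firearm at $68750; 3 additional charges → +$36000. Combined base = $104750.
Offense was committed for financial gain (+30%): $104750 × 1.3 = $136175.
Prior failure to appear within five years (+$10500 flat): $136175 + $10500 = $146675.
Offense involved a victim aged 65 or older (+$8250 flat): $146675 + $8250 = $154925.
$154925 is at or above the $8000 minimum.

$154925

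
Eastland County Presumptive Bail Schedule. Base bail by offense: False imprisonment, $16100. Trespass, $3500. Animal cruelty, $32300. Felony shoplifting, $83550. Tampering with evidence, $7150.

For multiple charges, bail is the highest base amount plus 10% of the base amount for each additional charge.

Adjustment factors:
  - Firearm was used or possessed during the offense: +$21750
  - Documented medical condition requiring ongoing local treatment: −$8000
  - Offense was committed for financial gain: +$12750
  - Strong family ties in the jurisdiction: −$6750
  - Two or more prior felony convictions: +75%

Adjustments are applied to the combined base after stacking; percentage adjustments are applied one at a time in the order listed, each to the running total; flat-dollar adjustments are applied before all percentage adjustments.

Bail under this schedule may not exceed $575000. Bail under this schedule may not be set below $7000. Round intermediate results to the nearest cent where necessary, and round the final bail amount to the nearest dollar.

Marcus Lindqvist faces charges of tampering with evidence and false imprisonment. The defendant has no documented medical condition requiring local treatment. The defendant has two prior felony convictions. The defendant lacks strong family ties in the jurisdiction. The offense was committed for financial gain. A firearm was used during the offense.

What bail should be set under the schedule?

$89801

Base amounts from the schedule: tampering with evidence $7150; false imprisonment $16100.
Stacking rule: highest base plus 10% of each additional charge. Highest is false imprisonment at $16100. Additional: $7150 × 10% = $715. Combined base = $16100 + $715 = $16815.
Firearm was used or possessed during the offense (+$21750 flat): $16815 + $21750 = $38565.
Offense was committed for financial gain (+$12750 flat): $38565 + $12750 = $51315.
Two or more prior felony convictions (+75%): $51315 × 1.75 = $89801.25.
$89801.25 is within the $575000 maximum.
$89801.25 is at or above the $7000 minimum.
Rounded to the nearest dollar: $89801.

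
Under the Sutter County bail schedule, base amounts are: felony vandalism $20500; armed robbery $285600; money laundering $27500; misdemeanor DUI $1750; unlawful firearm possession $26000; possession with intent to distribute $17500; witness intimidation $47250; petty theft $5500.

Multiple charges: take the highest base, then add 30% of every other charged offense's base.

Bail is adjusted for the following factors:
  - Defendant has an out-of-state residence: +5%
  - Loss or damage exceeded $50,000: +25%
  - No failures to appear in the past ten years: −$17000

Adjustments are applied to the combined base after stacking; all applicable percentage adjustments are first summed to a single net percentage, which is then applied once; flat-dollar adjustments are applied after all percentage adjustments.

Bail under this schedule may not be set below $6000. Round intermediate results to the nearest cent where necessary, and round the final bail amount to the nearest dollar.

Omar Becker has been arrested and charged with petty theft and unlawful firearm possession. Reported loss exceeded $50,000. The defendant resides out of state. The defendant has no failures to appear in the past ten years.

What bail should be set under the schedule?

$18945

Base amounts from the schedule: petty theft $5500; unlawful firearm possession $26000.
Stacking rule: highest base plus 30% of each additional charge. Highest is unlawful firearm possession at $26000. Additional: $5500 × 30% = $1650. Combined base = $26000 + $1650 = $27650.
Net percentage adjustment: +5% +25% = +30%. $27650 × 1.3 = $35945.
No failures to appear in the past ten years (−$17000 flat): $35945 − $17000 = $18945.
$18945 is at or above the $6000 minimum.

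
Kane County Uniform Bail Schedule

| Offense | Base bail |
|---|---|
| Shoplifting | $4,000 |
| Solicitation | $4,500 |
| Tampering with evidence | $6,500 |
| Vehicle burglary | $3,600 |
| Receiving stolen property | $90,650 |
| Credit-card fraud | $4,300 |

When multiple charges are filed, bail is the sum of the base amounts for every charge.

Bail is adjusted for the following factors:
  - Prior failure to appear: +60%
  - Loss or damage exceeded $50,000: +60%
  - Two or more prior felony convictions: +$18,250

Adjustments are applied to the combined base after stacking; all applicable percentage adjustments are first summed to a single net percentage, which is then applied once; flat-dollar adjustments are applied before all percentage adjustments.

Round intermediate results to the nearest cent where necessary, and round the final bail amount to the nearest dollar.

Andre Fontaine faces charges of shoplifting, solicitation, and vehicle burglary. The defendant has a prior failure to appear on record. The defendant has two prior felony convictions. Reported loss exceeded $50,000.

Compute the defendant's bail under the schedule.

Base amounts from the schedule: shoplifting $4,000; solicitation $4,500; vehicle burglary $3,600.
Stacking rule: sum of all bases. $4,000 + $4,500 + $3,600 = $12,100.
Two or more prior felony convictions (+$18,250 flat): $12,100 + $18,250 = $30,350.
Net percentage adjustment: +60% +60% = +120%. $30,350 × 2.2 = $66,770.

$66,770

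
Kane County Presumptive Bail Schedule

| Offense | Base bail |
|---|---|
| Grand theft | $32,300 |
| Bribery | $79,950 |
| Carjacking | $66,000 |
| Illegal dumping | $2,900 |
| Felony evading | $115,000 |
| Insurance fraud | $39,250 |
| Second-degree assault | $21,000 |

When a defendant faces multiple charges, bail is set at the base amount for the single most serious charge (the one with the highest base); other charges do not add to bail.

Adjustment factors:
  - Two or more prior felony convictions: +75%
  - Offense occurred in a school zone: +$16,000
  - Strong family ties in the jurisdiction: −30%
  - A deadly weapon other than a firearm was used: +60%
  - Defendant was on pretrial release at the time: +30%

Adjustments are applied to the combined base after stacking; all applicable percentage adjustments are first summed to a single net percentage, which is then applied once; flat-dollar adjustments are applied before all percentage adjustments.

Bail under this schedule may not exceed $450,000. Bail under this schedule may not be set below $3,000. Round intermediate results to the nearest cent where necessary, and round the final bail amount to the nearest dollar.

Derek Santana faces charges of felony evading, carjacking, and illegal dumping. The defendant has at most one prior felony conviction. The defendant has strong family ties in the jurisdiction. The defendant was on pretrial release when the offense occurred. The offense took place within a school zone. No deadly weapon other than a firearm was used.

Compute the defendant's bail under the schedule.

Base amounts from the schedule: felony evading $115,000; carjacking $66,000; illegal dumping $2,900.
Stacking rule: use the highest base only. Highest is felony evading at $115,000. Combined base = $115,000.
Offense occurred in a school zone (+$16,000 flat): $115,000 + $16,000 = $131,000.
Net percentage adjustment: −30% +30% = +0%. $131,000 × 1 = $131,000.
$131,000 is within the $450,000 maximum.
$131,000 is at or above the $3,000 minimum.

$131,000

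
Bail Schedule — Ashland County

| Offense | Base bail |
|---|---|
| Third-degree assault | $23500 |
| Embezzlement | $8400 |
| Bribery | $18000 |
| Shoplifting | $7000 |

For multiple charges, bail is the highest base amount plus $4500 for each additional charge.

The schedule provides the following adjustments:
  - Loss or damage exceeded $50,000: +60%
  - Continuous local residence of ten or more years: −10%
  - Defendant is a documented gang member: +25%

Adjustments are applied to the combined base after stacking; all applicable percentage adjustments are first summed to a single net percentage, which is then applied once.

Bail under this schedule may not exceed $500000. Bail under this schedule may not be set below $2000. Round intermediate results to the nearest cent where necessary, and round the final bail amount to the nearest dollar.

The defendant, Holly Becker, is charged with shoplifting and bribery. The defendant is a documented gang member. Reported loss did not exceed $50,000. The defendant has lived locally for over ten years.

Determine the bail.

Base amounts from the schedule: shoplifting $7000; bribery $18000.
Stacking rule: highest base plus $4500 per additional charge. Highest is bribery at $18000; 1 additional charge → +$4500. Combined base = $22500.
Net percentage adjustment: −10% +25% = +15%. $22500 × 1.15 = $25875.
$25875 is within the $500000 maximum.
$25875 is at or above the $2000 minimum.

$25875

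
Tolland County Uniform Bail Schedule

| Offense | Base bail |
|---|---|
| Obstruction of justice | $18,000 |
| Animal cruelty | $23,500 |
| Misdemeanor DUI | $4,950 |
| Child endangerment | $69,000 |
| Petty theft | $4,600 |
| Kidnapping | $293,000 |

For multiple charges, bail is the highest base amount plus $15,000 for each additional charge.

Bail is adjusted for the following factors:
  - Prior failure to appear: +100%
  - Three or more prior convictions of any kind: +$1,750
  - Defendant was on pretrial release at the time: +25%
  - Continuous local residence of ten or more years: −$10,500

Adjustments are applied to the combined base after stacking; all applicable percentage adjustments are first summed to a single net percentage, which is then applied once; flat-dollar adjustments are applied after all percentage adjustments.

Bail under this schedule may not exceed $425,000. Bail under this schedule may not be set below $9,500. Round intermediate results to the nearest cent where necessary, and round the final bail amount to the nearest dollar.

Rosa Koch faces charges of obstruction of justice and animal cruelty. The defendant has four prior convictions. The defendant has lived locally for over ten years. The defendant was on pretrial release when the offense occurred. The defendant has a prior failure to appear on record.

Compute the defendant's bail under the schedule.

Base amounts from the schedule: obstruction of justice $18,000; animal cruelty $23,500.
Stacking rule: highest base plus $15,000 per additional charge. Highest is animal cruelty at $23,500; 1 additional charge → +$15,000. Combined base = $38,500.
Net percentage adjustment: +100% +25% = +125%. $38,500 × 2.25 = $86,625.
Three or more prior convictions of any kind (+$1,750 flat): $86,625 + $1,750 = $88,375.
Continuous local residence of ten or more years (−$10,500 flat): $88,375 − $10,500 = $77,875.
$77,875 is within the $425,000 maximum.
$77,875 is at or above the $9,500 minimum.

$77,875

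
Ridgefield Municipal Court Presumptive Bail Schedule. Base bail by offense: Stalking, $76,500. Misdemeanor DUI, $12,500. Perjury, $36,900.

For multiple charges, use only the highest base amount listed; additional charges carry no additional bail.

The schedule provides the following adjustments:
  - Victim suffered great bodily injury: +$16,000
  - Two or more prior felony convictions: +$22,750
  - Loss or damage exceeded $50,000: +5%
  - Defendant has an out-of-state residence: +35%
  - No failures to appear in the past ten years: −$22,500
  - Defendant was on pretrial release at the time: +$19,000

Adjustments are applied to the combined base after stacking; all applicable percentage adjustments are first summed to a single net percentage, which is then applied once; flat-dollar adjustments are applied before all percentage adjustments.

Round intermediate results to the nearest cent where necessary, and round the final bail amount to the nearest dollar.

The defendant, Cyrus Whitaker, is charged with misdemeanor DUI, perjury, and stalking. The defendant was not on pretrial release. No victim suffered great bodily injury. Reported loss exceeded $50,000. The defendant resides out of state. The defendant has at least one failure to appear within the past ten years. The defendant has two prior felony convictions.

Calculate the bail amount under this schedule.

$138,950

Base amounts from the schedule: misdemeanor DUI $12,500; perjury $36,900; stalking $76,500.
Stacking rule: use the highest base only. Highest is stalking at $76,500. Combined base = $76,500.
Two or more prior felony convictions (+$22,750 flat): $76,500 + $22,750 = $99,250.
Net percentage adjustment: +5% +35% = +40%. $99,250 × 1.4 = $138,950.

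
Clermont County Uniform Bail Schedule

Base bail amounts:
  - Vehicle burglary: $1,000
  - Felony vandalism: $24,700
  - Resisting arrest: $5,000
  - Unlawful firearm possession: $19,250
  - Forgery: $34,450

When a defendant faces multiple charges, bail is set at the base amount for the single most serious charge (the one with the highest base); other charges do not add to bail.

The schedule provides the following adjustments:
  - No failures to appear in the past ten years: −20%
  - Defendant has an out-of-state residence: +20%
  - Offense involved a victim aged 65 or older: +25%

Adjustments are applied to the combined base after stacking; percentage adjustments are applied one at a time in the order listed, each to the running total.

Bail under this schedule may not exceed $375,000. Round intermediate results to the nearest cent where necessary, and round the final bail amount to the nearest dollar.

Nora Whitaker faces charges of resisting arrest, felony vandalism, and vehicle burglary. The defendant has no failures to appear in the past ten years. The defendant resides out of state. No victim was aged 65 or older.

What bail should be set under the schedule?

$23,712

Base amounts from the schedule: resisting arrest $5,000; felony vandalism $24,700; vehicle burglary $1,000.
Stacking rule: use the highest base only. Highest is felony vandalism at $24,700. Combined base = $24,700.
No failures to appear in the past ten years (−20%): $24,700 × 0.8 = $19,760.
Defendant has an out-of-state residence (+20%): $19,760 × 1.2 = $23,712.
$23,712 is within the $375,000 maximum.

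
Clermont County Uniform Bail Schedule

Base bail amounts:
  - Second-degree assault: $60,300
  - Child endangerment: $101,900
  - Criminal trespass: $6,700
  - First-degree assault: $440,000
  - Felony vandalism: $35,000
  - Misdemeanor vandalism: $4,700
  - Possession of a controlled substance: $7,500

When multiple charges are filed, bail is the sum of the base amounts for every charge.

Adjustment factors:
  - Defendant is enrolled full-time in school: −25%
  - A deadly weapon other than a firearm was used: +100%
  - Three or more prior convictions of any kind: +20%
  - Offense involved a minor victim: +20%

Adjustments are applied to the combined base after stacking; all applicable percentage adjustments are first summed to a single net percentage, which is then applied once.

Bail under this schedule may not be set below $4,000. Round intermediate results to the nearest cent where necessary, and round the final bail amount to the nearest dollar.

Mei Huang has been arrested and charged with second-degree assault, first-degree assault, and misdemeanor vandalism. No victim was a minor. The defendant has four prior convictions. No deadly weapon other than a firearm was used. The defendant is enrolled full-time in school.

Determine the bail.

Base amounts from the schedule: second-degree assault $60,300; first-degree assault $440,000; misdemeanor vandalism $4,700.
Stacking rule: sum of all bases. $60,300 + $440,000 + $4,700 = $505,000.
Net percentage adjustment: −25% +20% = −5%. $505,000 × 0.95 = $479,750.
$479,750 is at or above the $4,000 minimum.

$479,750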